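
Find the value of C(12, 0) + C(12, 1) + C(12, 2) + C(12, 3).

299

1 + 12 + 66 + 220 = 299.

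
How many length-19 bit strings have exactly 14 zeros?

11628

Choose the 14 positions: C(19,14) = 11628.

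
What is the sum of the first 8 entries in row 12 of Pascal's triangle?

1 + 12 + 66 + 220 + 495 + 792 + 924 + 792 = 3302.

3302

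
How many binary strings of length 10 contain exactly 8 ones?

45

Choose the 8 positions: C(10,8) = 45.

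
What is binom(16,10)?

8008

C(16,10) = C(16,6) by symmetry.
C(16,6) = (16·15·14·13·12·11) / 6! = 5765760 / 720 = 8008.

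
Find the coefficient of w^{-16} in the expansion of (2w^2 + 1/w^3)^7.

General term: C(7,j)·(2w^2)^j·(1/w^3)^(7-j), with w-exponent 2j − 3(7−j) = 5j − 21.
Set 5j − 21 = -16: j = 1.
C(7,1) = 7; 2^1 = 2; 1^6 = 1.
Coefficient = 7 · 2 · 1 = 14.

14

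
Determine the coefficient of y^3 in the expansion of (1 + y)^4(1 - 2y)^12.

Coefficient of y^3 = Σ_{j} C(4,j)·1^j·C(12,3-j)·(-2)^(3-j) for j from 0 to 3.
= (-1760) + 1056 + (-144) + 4 = -844.

-844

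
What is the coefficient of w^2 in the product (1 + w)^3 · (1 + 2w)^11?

289

Coefficient of w^2 = Σ_{j} C(3,j)·1^j·C(11,2-j)·2^(2-j) for j from 0 to 2.
= 220 + 66 + 3 = 289.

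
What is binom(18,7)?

31824

C(18,7) = (18·17·16·15·14·13·12) / 7! = 160392960 / 5040 = 31824.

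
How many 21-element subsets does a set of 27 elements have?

296010

C(27,21) = C(27,6) by symmetry.
C(27,6) = (27·26·25·24·23·22) / 6! = 213127200 / 720 = 296010.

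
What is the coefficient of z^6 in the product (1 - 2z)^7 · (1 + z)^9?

-56

Coefficient of z^6 = Σ_{j} C(7,j)·(-2)^j·C(9,6-j)·1^(6-j) for j from 0 to 6.
= 84 + (-1764) + 10584 + (-23520) + 20160 + (-6048) + 448 = -56.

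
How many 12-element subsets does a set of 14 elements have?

91

C(14,12) = C(14,2) by symmetry.
C(14,2) = (14·13) / 2! = 182 / 2 = 91.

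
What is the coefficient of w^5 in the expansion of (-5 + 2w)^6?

-960

The general term is C(6,j)·(-5)^j·(2w)^(6-j); the w^5 term has j = 1.
C(6,1) = 6.
Coefficient = C(6,1) · (-5)^1 · 2^5 = 6 · (-5) · 32 = -960.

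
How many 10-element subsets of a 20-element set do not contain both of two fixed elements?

All 10-subsets: C(20,10) = 184756. Those containing both fixed elements: C(18,8) = 43758.
184756 − 43758 = 140998.

140998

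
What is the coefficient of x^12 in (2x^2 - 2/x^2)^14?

General term: C(14,j)·(2x^2)^j·(-2/x^2)^(14-j), with x-exponent 2j − 2(14−j) = 4j − 28.
Set 4j − 28 = 12: j = 10.
C(14,10) = 1001; 2^10 = 1024; (-2)^4 = 16.
Coefficient = 1001 · 1024 · 16 = 16400384.

16400384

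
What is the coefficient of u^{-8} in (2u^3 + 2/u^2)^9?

General term: C(9,j)·(2u^3)^j·(2/u^2)^(9-j), with u-exponent 3j − 2(9−j) = 5j − 18.
Set 5j − 18 = -8: j = 2.
C(9,2) = 36; 2^2 = 4; 2^7 = 128.
Coefficient = 36 · 4 · 128 = 18432.

18432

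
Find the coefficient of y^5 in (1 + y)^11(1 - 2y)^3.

22

Coefficient of y^5 = Σ_{j} C(11,j)·1^j·C(3,5-j)·(-2)^(5-j) for j from 2 to 5.
= (-440) + 1980 + (-1980) + 462 = 22.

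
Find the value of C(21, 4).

5985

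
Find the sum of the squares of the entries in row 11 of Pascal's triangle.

Σ C(11,k)² is the coefficient of x^11 in (1+x)^11(1+x)^11 = (1+x)^22, i.e. C(22,11) = 705432.

705432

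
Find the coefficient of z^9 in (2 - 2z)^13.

The general term is C(13,j)·(2)^j·(-2z)^(13-j); the z^9 term has j = 4.
C(13,4) = 715.
Coefficient = C(13,4) · 2^4 · (-2)^9 = 715 · 16 · (-512) = -5857280.

-5857280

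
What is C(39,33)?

C(39,33) = C(39,6) by symmetry.
C(39,6) = (39·38·37·36·35·34) / 6! = 2349088560 / 720 = 3262623.

3262623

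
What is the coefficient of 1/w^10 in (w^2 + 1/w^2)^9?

36

General term: C(9,j)·(w^2)^j·(1/w^2)^(9-j), with w-exponent 2j − 2(9−j) = 4j − 18.
Set 4j − 18 = -10: j = 2.
C(9,2) = 36; 1^2 = 1; 1^7 = 1.
Coefficient = 36 · 1 · 1 = 36.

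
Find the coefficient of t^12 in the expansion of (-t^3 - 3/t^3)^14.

General term: C(14,j)·(-t^3)^j·(-3/t^3)^(14-j), with t-exponent 3j − 3(14−j) = 6j − 42.
Set 6j − 42 = 12: j = 9.
C(14,9) = 2002; (-1)^9 = -1; (-3)^5 = -243.
Coefficient = 2002 · (-1) · (-243) = 486486.

486486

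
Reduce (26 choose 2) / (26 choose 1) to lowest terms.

25/2

C(n,k+1)/C(n,k) = (n−k)/(k+1) = (26−1)/(1+1) = 25/2.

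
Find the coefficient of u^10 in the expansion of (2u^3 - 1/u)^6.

240

General term: C(6,j)·(2u^3)^j·(-1/u)^(6-j), with u-exponent 3j − 1(6−j) = 4j − 6.
Set 4j − 6 = 10: j = 4.
C(6,4) = 15; 2^4 = 16; (-1)^2 = 1.
Coefficient = 15 · 16 · 1 = 240.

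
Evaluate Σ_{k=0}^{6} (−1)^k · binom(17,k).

8008

The partial alternating sum Σ_{k=0}^{6} (−1)^k C(17,k) = (−1)^6 C(16,6) = 8008.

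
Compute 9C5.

126

C(9,5) = C(9,4) by symmetry.
C(9,4) = (9·8·7·6) / 4! = 3024 / 24 = 126.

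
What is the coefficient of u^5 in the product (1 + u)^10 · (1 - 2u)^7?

Coefficient of u^5 = Σ_{j} C(10,j)·1^j·C(7,5-j)·(-2)^(5-j) for j from 0 to 5.
= (-672) + 5600 + (-12600) + 10080 + (-2940) + 252 = -280.

-280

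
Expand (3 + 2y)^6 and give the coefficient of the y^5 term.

576

The general term is C(6,j)·(3)^j·(2y)^(6-j); the y^5 term has j = 1.
C(6,1) = 6.
Coefficient = C(6,1) · 3^1 · 2^5 = 6 · 3 · 32 = 576.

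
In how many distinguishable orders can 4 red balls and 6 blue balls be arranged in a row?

Choose positions for the red balls: C(10,4) = 210.

210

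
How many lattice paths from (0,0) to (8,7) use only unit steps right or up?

Each path is a sequence of 15 steps with 8 rights: C(15,8) = 6435.

6435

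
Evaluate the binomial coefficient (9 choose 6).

84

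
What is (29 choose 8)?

C(29,8) = (29·28·27·26·25·24·23·22) / 8! = 173059286400 / 40320 = 4292145.

4292145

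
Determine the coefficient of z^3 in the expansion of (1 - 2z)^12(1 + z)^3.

-1039

Coefficient of z^3 = Σ_{j} C(12,j)·(-2)^j·C(3,3-j)·1^(3-j) for j from 0 to 3.
= 1 + (-72) + 792 + (-1760) = -1039.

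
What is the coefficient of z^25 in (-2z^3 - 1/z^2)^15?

General term: C(15,j)·(-2z^3)^j·(-1/z^2)^(15-j), with z-exponent 3j − 2(15−j) = 5j − 30.
Set 5j − 30 = 25: j = 11.
C(15,11) = 1365; (-2)^11 = -2048; (-1)^4 = 1.
Coefficient = 1365 · (-2048) · 1 = -2795520.

-2795520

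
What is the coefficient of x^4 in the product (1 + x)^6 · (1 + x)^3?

(1 + x)^6(1 + x)^3 = (1 + x)^9, so the coefficient of x^4 is C(9,4)·1^4 = 126·1 = 126.

126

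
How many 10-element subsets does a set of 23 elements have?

C(23,10) = (23·22·21·20·19·18·17·16·15·14) / 10! = 4151586700800 / 3628800 = 1144066.

1144066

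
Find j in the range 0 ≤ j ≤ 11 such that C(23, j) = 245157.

7

C(23,j) increases on 0 ≤ j ≤ 11. C(23,6) = 100947 and C(23,7) = 245157, so j = 7.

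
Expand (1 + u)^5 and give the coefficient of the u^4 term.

5

The general term is C(5,j)·(1)^j·(u)^(5-j); the u^4 term has j = 1.
C(5,1) = 5.
Coefficient = C(5,1) = 5.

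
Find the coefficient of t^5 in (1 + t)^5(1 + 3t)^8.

Coefficient of t^5 = Σ_{j} C(5,j)·1^j·C(8,5-j)·3^(5-j) for j from 0 to 5.
= 13608 + 28350 + 15120 + 2520 + 120 + 1 = 59719.

59719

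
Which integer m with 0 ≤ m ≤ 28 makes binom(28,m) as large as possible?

C(28,m) is maximized at m = 28/2 = 14.

14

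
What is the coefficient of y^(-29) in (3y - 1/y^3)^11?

General term: C(11,j)·(3y)^j·(-1/y^3)^(11-j), with y-exponent 1j − 3(11−j) = 4j − 33.
Set 4j − 33 = -29: j = 1.
C(11,1) = 11; 3^1 = 3; (-1)^10 = 1.
Coefficient = 11 · 3 · 1 = 33.

33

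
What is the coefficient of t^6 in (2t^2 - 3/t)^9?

326592

General term: C(9,j)·(2t^2)^j·(-3/t)^(9-j), with t-exponent 2j − 1(9−j) = 3j − 9.
Set 3j − 9 = 6: j = 5.
C(9,5) = 126; 2^5 = 32; (-3)^4 = 81.
Coefficient = 126 · 32 · 81 = 326592.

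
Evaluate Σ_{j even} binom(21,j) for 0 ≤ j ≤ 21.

1048576

Even-j terms of row 21 sum to 2^20 = 1048576.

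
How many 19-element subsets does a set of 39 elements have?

68923264410

C(39,19) = (39·38·37·36·35·34·33·32·31·30·29·28·27·26·25·24·23·22·21) / 19! = 8384177419658927035269120000 / 121645100408832000 = 68923264410.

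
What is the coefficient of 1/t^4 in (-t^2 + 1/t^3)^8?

General term: C(8,j)·(-t^2)^j·(1/t^3)^(8-j), with t-exponent 2j − 3(8−j) = 5j − 24.
Set 5j − 24 = -4: j = 4.
C(8,4) = 70; (-1)^4 = 1; 1^4 = 1.
Coefficient = 70 · 1 · 1 = 70.

70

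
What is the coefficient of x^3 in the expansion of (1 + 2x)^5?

80

The general term is C(5,j)·(1)^j·(2x)^(5-j); the x^3 term has j = 2.
C(5,2) = 10.
Coefficient = C(5,2) · 2^3 = 10 · 8 = 80.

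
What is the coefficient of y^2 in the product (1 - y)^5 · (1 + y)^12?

Coefficient of y^2 = Σ_{j} C(5,j)·(-1)^j·C(12,2-j)·1^(2-j) for j from 0 to 2.
= 66 + (-60) + 10 = 16.

16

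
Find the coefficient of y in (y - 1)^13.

The general term is C(13,j)·(y)^j·(-1)^(13-j); the y^1 term has j = 1.
C(13,1) = 13.
Coefficient = C(13,1) = 13.

13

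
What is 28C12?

C(28,12) = (28·27·26·25·24·23·22·21·20·19·18·17) / 12! = 14572069319808000 / 479001600 = 30421755.

30421755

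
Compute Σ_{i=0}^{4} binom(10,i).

1 + 10 + 45 + 120 + 210 = 386.

386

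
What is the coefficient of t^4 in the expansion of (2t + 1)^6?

The general term is C(6,j)·(2t)^j·(1)^(6-j); the t^4 term has j = 4.
C(6,4) = 15.
Coefficient = C(6,4) · 2^4 = 15 · 16 = 240.

240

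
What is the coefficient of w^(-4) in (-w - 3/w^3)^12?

General term: C(12,j)·(-w)^j·(-3/w^3)^(12-j), with w-exponent 1j − 3(12−j) = 4j − 36.
Set 4j − 36 = -4: j = 8.
C(12,8) = 495; (-1)^8 = 1; (-3)^4 = 81.
Coefficient = 495 · 1 · 81 = 40095.

40095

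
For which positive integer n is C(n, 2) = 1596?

n(n−1)/2 = 1596 ⇒ n(n−1) = 3192. Since 57·56 = 3192, n = 57.

57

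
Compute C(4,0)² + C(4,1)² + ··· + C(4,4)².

70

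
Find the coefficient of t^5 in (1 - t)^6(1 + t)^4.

Coefficient of t^5 = Σ_{j} C(6,j)·(-1)^j·C(4,5-j)·1^(5-j) for j from 1 to 5.
= (-6) + 60 + (-120) + 60 + (-6) = -12.

-12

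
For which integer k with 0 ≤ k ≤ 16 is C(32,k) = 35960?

4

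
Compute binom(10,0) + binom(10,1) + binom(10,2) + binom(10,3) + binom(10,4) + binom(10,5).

1 + 10 + 45 + 120 + 210 + 252 = 638.

638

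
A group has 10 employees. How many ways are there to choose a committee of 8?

This is C(10,8) = 45.

45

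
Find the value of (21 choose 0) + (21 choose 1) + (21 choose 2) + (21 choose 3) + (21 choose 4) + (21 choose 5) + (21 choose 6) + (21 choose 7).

198440

1 + 21 + 210 + 1330 + 5985 + 20349 + 54264 + 116280 = 198440.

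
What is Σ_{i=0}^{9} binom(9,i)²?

48620

By Vandermonde's identity, Σ C(9,i)² = C(18,9) = 48620.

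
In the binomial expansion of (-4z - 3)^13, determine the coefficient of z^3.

The general term is C(13,j)·(-4z)^j·(-3)^(13-j); the z^3 term has j = 3.
C(13,3) = 286.
Coefficient = C(13,3) · (-4)^3 · (-3)^10 = 286 · (-64) · 59049 = -1080832896.

-1080832896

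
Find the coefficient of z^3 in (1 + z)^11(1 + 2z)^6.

Coefficient of z^3 = Σ_{j} C(11,j)·1^j·C(6,3-j)·2^(3-j) for j from 0 to 3.
= 160 + 660 + 660 + 165 = 1645.

1645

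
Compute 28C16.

30421755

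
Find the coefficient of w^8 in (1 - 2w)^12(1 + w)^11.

-3003

Coefficient of w^8 = Σ_{j} C(12,j)·(-2)^j·C(11,8-j)·1^(8-j) for j from 0 to 8.
= 165 + (-7920) + 121968 + (-813120) + 2613600 + (-4181760) + 3252480 + (-1115136) + 126720 = -3003.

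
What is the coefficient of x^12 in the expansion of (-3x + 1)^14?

The general term is C(14,j)·(-3x)^j·(1)^(14-j); the x^12 term has j = 12.
C(14,12) = 91.
Coefficient = C(14,12) · (-3)^12 = 91 · 531441 = 48361131.

48361131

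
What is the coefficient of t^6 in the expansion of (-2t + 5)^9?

The general term is C(9,j)·(-2t)^j·(5)^(9-j); the t^6 term has j = 6.
C(9,6) = 84.
Coefficient = C(9,6) · (-2)^6 · 5^3 = 84 · 64 · 125 = 672000.

672000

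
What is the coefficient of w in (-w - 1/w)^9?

General term: C(9,j)·(-w)^j·(-1/w)^(9-j), with w-exponent 1j − 1(9−j) = 2j − 9.
Set 2j − 9 = 1: j = 5.
C(9,5) = 126; (-1)^5 = -1; (-1)^4 = 1.
Coefficient = 126 · (-1) · 1 = -126.

-126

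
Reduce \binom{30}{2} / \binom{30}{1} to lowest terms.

C(n,k+1)/C(n,k) = (n−k)/(k+1) = (30−1)/(1+1) = 29/2.

29/2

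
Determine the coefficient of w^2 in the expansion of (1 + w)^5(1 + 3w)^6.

235

Coefficient of w^2 = Σ_{j} C(5,j)·1^j·C(6,2-j)·3^(2-j) for j from 0 to 2.
= 135 + 90 + 10 = 235.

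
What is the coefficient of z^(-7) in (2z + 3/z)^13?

135104112

General term: C(13,j)·(2z)^j·(3/z)^(13-j), with z-exponent 1j − 1(13−j) = 2j − 13.
Set 2j − 13 = -7: j = 3.
C(13,3) = 286; 2^3 = 8; 3^10 = 59049.
Coefficient = 286 · 8 · 59049 = 135104112.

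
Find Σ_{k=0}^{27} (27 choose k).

Setting x = 1 in (1+x)^27 gives Σ C(27,k) = 2^27 = 134217728.

134217728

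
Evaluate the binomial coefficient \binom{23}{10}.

1144066

C(23,10) = (23·22·21·20·19·18·17·16·15·14) / 10! = 4151586700800 / 3628800 = 1144066.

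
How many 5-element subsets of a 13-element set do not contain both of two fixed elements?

1122

All 5-subsets: C(13,5) = 1287. Those containing both fixed elements: C(11,3) = 165.
1287 − 165 = 1122.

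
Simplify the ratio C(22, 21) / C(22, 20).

2/21

C(n,k+1)/C(n,k) = (n−k)/(k+1) = (22−20)/(20+1) = 2/21.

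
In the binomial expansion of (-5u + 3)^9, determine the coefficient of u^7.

The general term is C(9,j)·(-5u)^j·(3)^(9-j); the u^7 term has j = 7.
C(9,7) = 36.
Coefficient = C(9,7) · (-5)^7 · 3^2 = 36 · (-78125) · 9 = -25312500.

-25312500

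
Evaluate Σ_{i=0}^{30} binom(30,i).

1073741824

The entries of row 30 sum to 2^30 = 1073741824.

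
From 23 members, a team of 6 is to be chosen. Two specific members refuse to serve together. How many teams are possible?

All 6-subsets: C(23,6) = 100947. Those containing both fixed elements: C(21,4) = 5985.
100947 − 5985 = 94962.

94962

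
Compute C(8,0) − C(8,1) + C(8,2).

The partial alternating sum Σ_{k=0}^{2} (−1)^k C(8,k) = (−1)^2 C(7,2) = 21.

21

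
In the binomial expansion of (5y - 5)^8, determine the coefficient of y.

The general term is C(8,j)·(5y)^j·(-5)^(8-j); the y^1 term has j = 1.
C(8,1) = 8.
Coefficient = C(8,1) · 5^1 · (-5)^7 = 8 · 5 · (-78125) = -3125000.

-3125000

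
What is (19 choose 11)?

C(19,11) = C(19,8) by symmetry.
C(19,8) = (19·18·17·16·15·14·13·12) / 8! = 3047466240 / 40320 = 75582.

75582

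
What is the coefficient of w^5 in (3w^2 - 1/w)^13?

General term: C(13,j)·(3w^2)^j·(-1/w)^(13-j), with w-exponent 2j − 1(13−j) = 3j − 13.
Set 3j − 13 = 5: j = 6.
C(13,6) = 1716; 3^6 = 729; (-1)^7 = -1.
Coefficient = 1716 · 729 · (-1) = -1250964.

-1250964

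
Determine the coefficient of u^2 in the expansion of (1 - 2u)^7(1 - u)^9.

246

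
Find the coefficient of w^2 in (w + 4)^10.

The general term is C(10,j)·(w)^j·(4)^(10-j); the w^2 term has j = 2.
C(10,2) = 45.
Coefficient = C(10,2) · 4^8 = 45 · 65536 = 2949120.

2949120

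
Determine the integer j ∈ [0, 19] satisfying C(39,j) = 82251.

C(39,j) increases on 0 ≤ j ≤ 19. C(39,3) = 9139 and C(39,4) = 82251, so j = 4.

4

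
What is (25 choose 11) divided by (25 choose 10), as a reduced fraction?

15/11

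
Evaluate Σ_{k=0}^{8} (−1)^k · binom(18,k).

24310

The partial alternating sum Σ_{k=0}^{8} (−1)^k C(18,k) = (−1)^8 C(17,8) = 24310.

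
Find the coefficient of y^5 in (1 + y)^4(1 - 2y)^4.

Coefficient of y^5 = Σ_{j} C(4,j)·1^j·C(4,5-j)·(-2)^(5-j) for j from 1 to 4.
= 64 + (-192) + 96 + (-8) = -40.

-40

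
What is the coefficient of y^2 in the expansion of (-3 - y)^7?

-5103

The general term is C(7,j)·(-3)^j·(-y)^(7-j); the y^2 term has j = 5.
C(7,5) = 21.
Coefficient = C(7,5) · (-3)^5 = 21 · (-243) = -5103.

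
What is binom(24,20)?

10626

C(24,20) = C(24,4) by symmetry.
C(24,4) = (24·23·22·21) / 4! = 255024 / 24 = 10626.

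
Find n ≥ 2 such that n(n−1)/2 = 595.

n(n−1)/2 = 595 ⇒ n(n−1) = 1190. Since 35·34 = 1190, n = 35.

35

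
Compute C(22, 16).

74613

C(22,16) = C(22,6) by symmetry.
C(22,6) = (22·21·20·19·18·17) / 6! = 53721360 / 720 = 74613.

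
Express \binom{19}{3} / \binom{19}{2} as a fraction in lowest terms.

17/3

C(n,k+1)/C(n,k) = (n−k)/(k+1) = (19−2)/(2+1) = 17/3.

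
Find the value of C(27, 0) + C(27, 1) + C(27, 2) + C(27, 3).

3304

1 + 27 + 351 + 2925 = 3304.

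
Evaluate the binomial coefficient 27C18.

C(27,18) = C(27,9) by symmetry.
C(27,9) = (27·26·25·24·23·22·21·20·19) / 9! = 1700755056000 / 362880 = 4686825.

4686825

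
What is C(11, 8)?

165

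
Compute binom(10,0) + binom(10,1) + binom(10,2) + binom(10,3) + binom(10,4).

386

1 + 10 + 45 + 120 + 210 = 386.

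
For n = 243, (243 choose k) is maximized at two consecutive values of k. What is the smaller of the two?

121

For odd n = 243, C(243,k) peaks at k = (n−1)/2 and (n+1)/2; the smaller is 121.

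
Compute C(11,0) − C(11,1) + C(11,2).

The partial alternating sum Σ_{k=0}^{2} (−1)^k C(11,k) = (−1)^2 C(10,2) = 45.

45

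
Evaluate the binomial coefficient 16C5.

C(16,5) = (16·15·14·13·12) / 5! = 524160 / 120 = 4368.

4368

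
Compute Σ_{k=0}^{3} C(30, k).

4526

1 + 30 + 435 + 4060 = 4526.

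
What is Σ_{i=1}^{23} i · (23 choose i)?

Differentiating (1+x)^23 and setting x=1: Σ i·C(23,i) = 23·2^22 = 96468992.

96468992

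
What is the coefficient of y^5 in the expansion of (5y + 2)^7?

The general term is C(7,j)·(5y)^j·(2)^(7-j); the y^5 term has j = 5.
C(7,5) = 21.
Coefficient = C(7,5) · 5^5 · 2^2 = 21 · 3125 · 4 = 262500.

262500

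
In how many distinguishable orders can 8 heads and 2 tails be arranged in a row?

Choose positions for the heads: C(10,8) = 45.

45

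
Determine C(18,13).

C(18,13) = C(18,5) by symmetry.
C(18,5) = (18·17·16·15·14) / 5! = 1028160 / 120 = 8568.

8568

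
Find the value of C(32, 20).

225792840

C(32,20) = C(32,12) by symmetry.
C(32,12) = (32·31·30·29·28·27·26·25·24·23·22·21) / 12! = 108155131628544000 / 479001600 = 225792840.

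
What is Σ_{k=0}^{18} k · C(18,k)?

2359296

Differentiating (1+x)^18 and setting x=1: Σ k·C(18,k) = 18·2^17 = 2359296.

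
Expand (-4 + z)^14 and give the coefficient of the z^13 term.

-56

The general term is C(14,j)·(-4)^j·(z)^(14-j); the z^13 term has j = 1.
C(14,1) = 14.
Coefficient = C(14,1) · (-4)^1 = 14 · (-4) = -56.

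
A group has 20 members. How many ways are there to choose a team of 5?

15504

This is C(20,5) = 15504.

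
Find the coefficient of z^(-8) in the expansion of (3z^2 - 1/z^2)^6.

-18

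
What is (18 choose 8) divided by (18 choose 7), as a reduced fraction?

11/8

C(n,k+1)/C(n,k) = (n−k)/(k+1) = (18−7)/(7+1) = 11/8.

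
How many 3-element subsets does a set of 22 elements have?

C(22,3) = (22·21·20) / 3! = 9240 / 6 = 1540.

1540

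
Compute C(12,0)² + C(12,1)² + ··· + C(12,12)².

Σ C(12,j)² is the coefficient of x^12 in (1+x)^12(1+x)^12 = (1+x)^24, i.e. C(24,12) = 2704156.

2704156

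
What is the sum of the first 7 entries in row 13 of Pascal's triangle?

4096

1 + 13 + 78 + 286 + 715 + 1287 + 1716 = 4096.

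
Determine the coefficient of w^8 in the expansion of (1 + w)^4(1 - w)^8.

Coefficient of w^8 = Σ_{j} C(4,j)·1^j·C(8,8-j)·(-1)^(8-j) for j from 0 to 4.
= 1 + (-32) + 168 + (-224) + 70 = -17.

-17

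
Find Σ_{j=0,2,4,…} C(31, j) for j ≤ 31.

1073741824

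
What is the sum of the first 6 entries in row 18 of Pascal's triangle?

12616

1 + 18 + 153 + 816 + 3060 + 8568 = 12616.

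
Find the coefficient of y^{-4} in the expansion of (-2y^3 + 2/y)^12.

270336

General term: C(12,j)·(-2y^3)^j·(2/y)^(12-j), with y-exponent 3j − 1(12−j) = 4j − 12.
Set 4j − 12 = -4: j = 2.
C(12,2) = 66; (-2)^2 = 4; 2^10 = 1024.
Coefficient = 66 · 4 · 1024 = 270336.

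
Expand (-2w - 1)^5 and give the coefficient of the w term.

-10

The general term is C(5,j)·(-2w)^j·(-1)^(5-j); the w^1 term has j = 1.
C(5,1) = 5.
Coefficient = C(5,1) · (-2)^1 = 5 · (-2) = -10.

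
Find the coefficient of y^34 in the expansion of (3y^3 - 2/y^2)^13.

General term: C(13,j)·(3y^3)^j·(-2/y^2)^(13-j), with y-exponent 3j − 2(13−j) = 5j − 26.
Set 5j − 26 = 34: j = 12.
C(13,12) = 13; 3^12 = 531441; (-2)^1 = -2.
Coefficient = 13 · 531441 · (-2) = -13817466.

-13817466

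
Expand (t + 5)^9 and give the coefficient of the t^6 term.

The general term is C(9,j)·(t)^j·(5)^(9-j); the t^6 term has j = 6.
C(9,6) = 84.
Coefficient = C(9,6) · 5^3 = 84 · 125 = 10500.

10500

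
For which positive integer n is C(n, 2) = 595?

35

n(n−1)/2 = 595 ⇒ n(n−1) = 1190. Since 35·34 = 1190, n = 35.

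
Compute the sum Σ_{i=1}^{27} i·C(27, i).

1811939328

Differentiating (1+x)^27 and setting x=1: Σ i·C(27,i) = 27·2^26 = 1811939328.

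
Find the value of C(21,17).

C(21,17) = C(21,4) by symmetry.
C(21,4) = (21·20·19·18) / 4! = 143640 / 24 = 5985.

5985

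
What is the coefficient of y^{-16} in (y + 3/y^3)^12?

1732104

General term: C(12,j)·(y)^j·(3/y^3)^(12-j), with y-exponent 1j − 3(12−j) = 4j − 36.
Set 4j − 36 = -16: j = 5.
C(12,5) = 792; 1^5 = 1; 3^7 = 2187.
Coefficient = 792 · 1 · 2187 = 1732104.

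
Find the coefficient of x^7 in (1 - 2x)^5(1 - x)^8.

Coefficient of x^7 = Σ_{j} C(5,j)·(-2)^j·C(8,7-j)·(-1)^(7-j) for j from 0 to 5.
= (-8) + (-280) + (-2240) + (-5600) + (-4480) + (-896) = -13504.

-13504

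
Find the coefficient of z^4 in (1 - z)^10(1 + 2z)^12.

-470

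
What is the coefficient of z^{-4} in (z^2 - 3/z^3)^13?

General term: C(13,j)·(z^2)^j·(-3/z^3)^(13-j), with z-exponent 2j − 3(13−j) = 5j − 39.
Set 5j − 39 = -4: j = 7.
C(13,7) = 1716; 1^7 = 1; (-3)^6 = 729.
Coefficient = 1716 · 1 · 729 = 1250964.

1250964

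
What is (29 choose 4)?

23751

C(29,4) = (29·28·27·26) / 4! = 570024 / 24 = 23751.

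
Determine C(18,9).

C(18,9) = (18·17·16·15·14·13·12·11·10) / 9! = 17643225600 / 362880 = 48620.

48620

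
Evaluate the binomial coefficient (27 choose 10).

8436285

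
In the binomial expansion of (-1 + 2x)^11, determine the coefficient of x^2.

-220

The general term is C(11,j)·(-1)^j·(2x)^(11-j); the x^2 term has j = 9.
C(11,9) = 55.
Coefficient = C(11,9) · (-1)^9 · 2^2 = 55 · (-1) · 4 = -220.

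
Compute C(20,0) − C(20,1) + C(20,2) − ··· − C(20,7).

-50388

The partial alternating sum Σ_{k=0}^{7} (−1)^k C(20,k) = (−1)^7 C(19,7) = -50388.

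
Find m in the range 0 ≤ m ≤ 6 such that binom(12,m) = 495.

4

C(12,m) increases on 0 ≤ m ≤ 6. C(12,3) = 220 and C(12,4) = 495, so m = 4.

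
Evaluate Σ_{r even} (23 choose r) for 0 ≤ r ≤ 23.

4194304

Even-r terms of row 23 sum to 2^22 = 4194304.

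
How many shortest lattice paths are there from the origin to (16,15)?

300540195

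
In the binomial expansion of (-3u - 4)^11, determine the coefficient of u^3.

The general term is C(11,j)·(-3u)^j·(-4)^(11-j); the u^3 term has j = 3.
C(11,3) = 165.
Coefficient = C(11,3) · (-3)^3 · (-4)^8 = 165 · (-27) · 65536 = -291962880.

-291962880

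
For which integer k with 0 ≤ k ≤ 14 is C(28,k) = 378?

C(28,k) increases on 0 ≤ k ≤ 14. C(28,1) = 28 and C(28,2) = 378, so k = 2.

2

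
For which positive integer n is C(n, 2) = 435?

n(n−1)/2 = 435 ⇒ n(n−1) = 870. Since 30·29 = 870, n = 30.

30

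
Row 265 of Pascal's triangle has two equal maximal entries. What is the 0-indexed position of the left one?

For odd n = 265, C(265,k) peaks at k = (n−1)/2 and (n+1)/2; the lesser is 132.

132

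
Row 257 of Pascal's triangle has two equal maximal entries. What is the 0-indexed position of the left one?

128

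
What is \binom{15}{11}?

C(15,11) = C(15,4) by symmetry.
C(15,4) = (15·14·13·12) / 4! = 32760 / 24 = 1365.

1365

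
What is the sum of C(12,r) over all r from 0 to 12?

4096

Setting x = 1 in (1+x)^12 gives Σ C(12,r) = 2^12 = 4096.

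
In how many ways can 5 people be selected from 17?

This is C(17,5) = 6188.

6188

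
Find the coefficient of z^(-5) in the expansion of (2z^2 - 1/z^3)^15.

General term: C(15,j)·(2z^2)^j·(-1/z^3)^(15-j), with z-exponent 2j − 3(15−j) = 5j − 45.
Set 5j − 45 = -5: j = 8.
C(15,8) = 6435; 2^8 = 256; (-1)^7 = -1.
Coefficient = 6435 · 256 · (-1) = -1647360.

-1647360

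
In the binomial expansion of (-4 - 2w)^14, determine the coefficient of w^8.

The general term is C(14,j)·(-4)^j·(-2w)^(14-j); the w^8 term has j = 6.
C(14,6) = 3003.
Coefficient = C(14,6) · (-4)^6 · (-2)^8 = 3003 · 4096 · 256 = 3148873728.

3148873728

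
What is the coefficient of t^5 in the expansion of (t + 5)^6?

The general term is C(6,j)·(t)^j·(5)^(6-j); the t^5 term has j = 5.
C(6,5) = 6.
Coefficient = C(6,5) · 5^1 = 6 · 5 = 30.

30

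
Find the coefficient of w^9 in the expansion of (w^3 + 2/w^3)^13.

41184

General term: C(13,j)·(w^3)^j·(2/w^3)^(13-j), with w-exponent 3j − 3(13−j) = 6j − 39.
Set 6j − 39 = 9: j = 8.
C(13,8) = 1287; 1^8 = 1; 2^5 = 32.
Coefficient = 1287 · 1 · 32 = 41184.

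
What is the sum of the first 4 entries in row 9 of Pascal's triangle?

1 + 9 + 36 + 84 = 130.

130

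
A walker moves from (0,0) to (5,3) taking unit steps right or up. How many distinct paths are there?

56

Each path is a sequence of 8 steps with 5 rights: C(8,5) = 56.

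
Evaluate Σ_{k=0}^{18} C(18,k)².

Σ C(18,k)² is the coefficient of x^18 in (1+x)^18(1+x)^18 = (1+x)^36, i.e. C(36,18) = 9075135300.

9075135300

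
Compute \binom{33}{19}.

C(33,19) = C(33,14) by symmetry.
C(33,14) = (33·32·31·30·29·28·27·26·25·24·23·22·21·20) / 14! = 71382386874839040000 / 87178291200 = 818809200.

818809200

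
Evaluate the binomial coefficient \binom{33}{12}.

C(33,12) = (33·32·31·30·29·28·27·26·25·24·23·22) / 12! = 169958063987712000 / 479001600 = 354817320.

354817320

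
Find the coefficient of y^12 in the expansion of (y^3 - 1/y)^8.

-56

General term: C(8,j)·(y^3)^j·(-1/y)^(8-j), with y-exponent 3j − 1(8−j) = 4j − 8.
Set 4j − 8 = 12: j = 5.
C(8,5) = 56; 1^5 = 1; (-1)^3 = -1.
Coefficient = 56 · 1 · (-1) = -56.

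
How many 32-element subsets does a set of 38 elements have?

2760681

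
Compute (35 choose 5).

324632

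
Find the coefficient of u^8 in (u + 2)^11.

1320

The general term is C(11,j)·(u)^j·(2)^(11-j); the u^8 term has j = 8.
C(11,8) = 165.
Coefficient = C(11,8) · 2^3 = 165 · 8 = 1320.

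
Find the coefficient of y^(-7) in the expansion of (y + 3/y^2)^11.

General term: C(11,j)·(y)^j·(3/y^2)^(11-j), with y-exponent 1j − 2(11−j) = 3j − 22.
Set 3j − 22 = -7: j = 5.
C(11,5) = 462; 1^5 = 1; 3^6 = 729.
Coefficient = 462 · 1 · 729 = 336798.

336798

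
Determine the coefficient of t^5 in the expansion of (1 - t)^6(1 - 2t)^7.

-10128

Coefficient of t^5 = Σ_{j} C(6,j)·(-1)^j·C(7,5-j)·(-2)^(5-j) for j from 0 to 5.
= (-672) + (-3360) + (-4200) + (-1680) + (-210) + (-6) = -10128.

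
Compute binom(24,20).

10626

C(24,20) = C(24,4) by symmetry.
C(24,4) = (24·23·22·21) / 4! = 255024 / 24 = 10626.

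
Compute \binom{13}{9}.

C(13,9) = C(13,4) by symmetry.
C(13,4) = (13·12·11·10) / 4! = 17160 / 24 = 715.

715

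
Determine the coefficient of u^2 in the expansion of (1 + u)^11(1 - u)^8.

Coefficient of u^2 = Σ_{j} C(11,j)·1^j·C(8,2-j)·(-1)^(2-j) for j from 0 to 2.
= 28 + (-88) + 55 = -5.

-5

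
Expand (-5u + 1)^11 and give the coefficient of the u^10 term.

The general term is C(11,j)·(-5u)^j·(1)^(11-j); the u^10 term has j = 10.
C(11,10) = 11.
Coefficient = C(11,10) · (-5)^10 = 11 · 9765625 = 107421875.

107421875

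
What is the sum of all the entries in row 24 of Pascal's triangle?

16777216

Setting x = 1 in (1+x)^24 gives Σ C(24,j) = 2^24 = 16777216.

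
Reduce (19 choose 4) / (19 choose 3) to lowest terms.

C(n,k+1)/C(n,k) = (n−k)/(k+1) = (19−3)/(3+1) = 16/4 = 4.

4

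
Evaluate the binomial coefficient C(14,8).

3003

C(14,8) = C(14,6) by symmetry.
C(14,6) = (14·13·12·11·10·9) / 6! = 2162160 / 720 = 3003.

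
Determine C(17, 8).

C(17,8) = (17·16·15·14·13·12·11·10) / 8! = 980179200 / 40320 = 24310.

24310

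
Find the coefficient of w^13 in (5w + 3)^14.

51269531250

The general term is C(14,j)·(5w)^j·(3)^(14-j); the w^13 term has j = 13.
C(14,13) = 14.
Coefficient = C(14,13) · 5^13 · 3^1 = 14 · 1220703125 · 3 = 51269531250.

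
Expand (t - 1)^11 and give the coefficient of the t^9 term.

55

The general term is C(11,j)·(t)^j·(-1)^(11-j); the t^9 term has j = 9.
C(11,9) = 55.
Coefficient = C(11,9) = 55.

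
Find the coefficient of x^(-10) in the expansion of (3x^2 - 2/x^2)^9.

General term: C(9,j)·(3x^2)^j·(-2/x^2)^(9-j), with x-exponent 2j − 2(9−j) = 4j − 18.
Set 4j − 18 = -10: j = 2.
C(9,2) = 36; 3^2 = 9; (-2)^7 = -128.
Coefficient = 36 · 9 · (-128) = -41472.

-41472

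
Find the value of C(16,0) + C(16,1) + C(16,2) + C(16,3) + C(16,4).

2517

1 + 16 + 120 + 560 + 1820 = 2517.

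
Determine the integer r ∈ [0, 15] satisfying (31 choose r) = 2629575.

C(31,r) increases on 0 ≤ r ≤ 15. C(31,6) = 736281 and C(31,7) = 2629575, so r = 7.

7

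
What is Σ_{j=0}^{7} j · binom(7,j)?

448

Since j·C(7,j) = 7·C(6,j−1), the sum is 7·2^6 = 7·64 = 448.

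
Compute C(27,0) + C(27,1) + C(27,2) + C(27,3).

3304

1 + 27 + 351 + 2925 = 3304.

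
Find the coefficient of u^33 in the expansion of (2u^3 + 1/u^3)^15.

General term: C(15,j)·(2u^3)^j·(1/u^3)^(15-j), with u-exponent 3j − 3(15−j) = 6j − 45.
Set 6j − 45 = 33: j = 13.
C(15,13) = 105; 2^13 = 8192; 1^2 = 1.
Coefficient = 105 · 8192 · 1 = 860160.

860160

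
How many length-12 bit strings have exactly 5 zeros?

Choose the 5 positions: C(12,5) = 792.

792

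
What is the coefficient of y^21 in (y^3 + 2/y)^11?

1320

General term: C(11,j)·(y^3)^j·(2/y)^(11-j), with y-exponent 3j − 1(11−j) = 4j − 11.
Set 4j − 11 = 21: j = 8.
C(11,8) = 165; 1^8 = 1; 2^3 = 8.
Coefficient = 165 · 1 · 8 = 1320.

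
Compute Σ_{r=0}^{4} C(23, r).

1 + 23 + 253 + 1771 + 8855 = 10903.

10903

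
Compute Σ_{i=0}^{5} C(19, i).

1 + 19 + 171 + 969 + 3876 + 11628 = 16664.

16664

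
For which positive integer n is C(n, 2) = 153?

n(n−1)/2 = 153 ⇒ n(n−1) = 306. Since 18·17 = 306, n = 18.

18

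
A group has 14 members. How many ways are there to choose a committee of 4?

1001

This is C(14,4) = 1001.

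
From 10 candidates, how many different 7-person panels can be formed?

This is C(10,7) = 120.

120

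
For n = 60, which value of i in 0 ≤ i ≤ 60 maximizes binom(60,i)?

30

C(60,i) is maximized at i = 60/2 = 30.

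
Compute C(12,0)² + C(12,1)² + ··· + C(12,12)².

2704156

By Vandermonde's identity, Σ C(12,j)² = C(24,12) = 2704156.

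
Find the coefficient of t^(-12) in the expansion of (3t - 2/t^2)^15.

General term: C(15,j)·(3t)^j·(-2/t^2)^(15-j), with t-exponent 1j − 2(15−j) = 3j − 30.
Set 3j − 30 = -12: j = 6.
C(15,6) = 5005; 3^6 = 729; (-2)^9 = -512.
Coefficient = 5005 · 729 · (-512) = -1868106240.

-1868106240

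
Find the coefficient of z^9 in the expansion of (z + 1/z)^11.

11

General term: C(11,j)·(z)^j·(1/z)^(11-j), with z-exponent 1j − 1(11−j) = 2j − 11.
Set 2j − 11 = 9: j = 10.
C(11,10) = 11; 1^10 = 1; 1^1 = 1.
Coefficient = 11 · 1 · 1 = 11.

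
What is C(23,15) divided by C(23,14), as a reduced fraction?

3/5

C(n,k+1)/C(n,k) = (n−k)/(k+1) = (23−14)/(14+1) = 9/15 = 3/5.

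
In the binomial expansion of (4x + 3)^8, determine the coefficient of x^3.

870912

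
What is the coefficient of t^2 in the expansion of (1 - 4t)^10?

The general term is C(10,j)·(1)^j·(-4t)^(10-j); the t^2 term has j = 8.
C(10,8) = 45.
Coefficient = C(10,8) · (-4)^2 = 45 · 16 = 720.

720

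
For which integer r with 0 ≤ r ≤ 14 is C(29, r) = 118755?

C(29,r) increases on 0 ≤ r ≤ 14. C(29,4) = 23751 and C(29,5) = 118755, so r = 5.

5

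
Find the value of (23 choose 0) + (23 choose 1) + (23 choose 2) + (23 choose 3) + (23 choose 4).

1 + 23 + 253 + 1771 + 8855 = 10903.

10903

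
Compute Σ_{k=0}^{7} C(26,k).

1 + 26 + 325 + 2600 + 14950 + 65780 + 230230 + 657800 = 971712.

971712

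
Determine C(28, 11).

C(28,11) = (28·27·26·25·24·23·22·21·20·19·18) / 11! = 857180548224000 / 39916800 = 21474180.

21474180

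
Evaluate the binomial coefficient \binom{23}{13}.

C(23,13) = C(23,10) by symmetry.
C(23,10) = (23·22·21·20·19·18·17·16·15·14) / 10! = 4151586700800 / 3628800 = 1144066.

1144066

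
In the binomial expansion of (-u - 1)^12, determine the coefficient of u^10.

66

The general term is C(12,j)·(-u)^j·(-1)^(12-j); the u^10 term has j = 10.
C(12,10) = 66.
Coefficient = C(12,10) = 66.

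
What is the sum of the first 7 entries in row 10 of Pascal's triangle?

848

1 + 10 + 45 + 120 + 210 + 252 + 210 = 848.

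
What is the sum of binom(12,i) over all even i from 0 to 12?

2048

Even-i terms of row 12 sum to 2^11 = 2048.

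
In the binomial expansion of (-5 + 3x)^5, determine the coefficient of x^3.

The general term is C(5,j)·(-5)^j·(3x)^(5-j); the x^3 term has j = 2.
C(5,2) = 10.
Coefficient = C(5,2) · (-5)^2 · 3^3 = 10 · 25 · 27 = 6750.

6750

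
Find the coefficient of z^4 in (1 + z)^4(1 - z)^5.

Coefficient of z^4 = Σ_{j} C(4,j)·1^j·C(5,4-j)·(-1)^(4-j) for j from 0 to 4.
= 5 + (-40) + 60 + (-20) + 1 = 6.

6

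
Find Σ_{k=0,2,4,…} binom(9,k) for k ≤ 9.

Even-k terms of row 9 sum to 2^8 = 256.

256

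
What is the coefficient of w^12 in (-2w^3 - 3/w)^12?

43110144

General term: C(12,j)·(-2w^3)^j·(-3/w)^(12-j), with w-exponent 3j − 1(12−j) = 4j − 12.
Set 4j − 12 = 12: j = 6.
C(12,6) = 924; (-2)^6 = 64; (-3)^6 = 729.
Coefficient = 924 · 64 · 729 = 43110144.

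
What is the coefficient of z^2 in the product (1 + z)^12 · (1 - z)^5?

16

Coefficient of z^2 = Σ_{j} C(12,j)·1^j·C(5,2-j)·(-1)^(2-j) for j from 0 to 2.
= 10 + (-60) + 66 = 16.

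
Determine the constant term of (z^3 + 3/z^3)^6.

General term: C(6,j)·(z^3)^j·(3/z^3)^(6-j), with z-exponent 3j − 3(6−j) = 6j − 18.
Set 6j − 18 = 0: j = 3.
C(6,3) = 20; 1^3 = 1; 3^3 = 27.
Coefficient = 20 · 1 · 27 = 540.

540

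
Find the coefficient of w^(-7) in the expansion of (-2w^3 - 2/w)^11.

-22528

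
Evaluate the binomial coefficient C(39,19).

C(39,19) = (39·38·37·36·35·34·33·32·31·30·29·28·27·26·25·24·23·22·21) / 19! = 8384177419658927035269120000 / 121645100408832000 = 68923264410.

68923264410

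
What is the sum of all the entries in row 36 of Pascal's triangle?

Setting x = 1 in (1+x)^36 gives Σ C(36,r) = 2^36 = 68719476736.

68719476736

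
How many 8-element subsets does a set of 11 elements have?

C(11,8) = C(11,3) by symmetry.
C(11,3) = (11·10·9) / 3! = 990 / 6 = 165.

165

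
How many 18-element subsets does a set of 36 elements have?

9075135300

C(36,18) = (36·35·34·33·32·31·30·29·28·27·26·25·24·23·22·21·20·19) / 18! = 58102407620643984998400000 / 6402373705728000 = 9075135300.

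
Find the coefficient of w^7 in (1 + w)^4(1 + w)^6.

120

Coefficient of w^7 = Σ_{j} C(4,j)·C(6,7-j) for j from 1 to 4.
= 4 + 36 + 60 + 20 = 120.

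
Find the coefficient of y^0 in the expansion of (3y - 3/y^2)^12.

263063295

General term: C(12,j)·(3y)^j·(-3/y^2)^(12-j), with y-exponent 1j − 2(12−j) = 3j − 24.
Set 3j − 24 = 0: j = 8.
C(12,8) = 495; 3^8 = 6561; (-3)^4 = 81.
Coefficient = 495 · 6561 · 81 = 263063295.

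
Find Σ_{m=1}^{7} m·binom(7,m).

Differentiating (1+x)^7 and setting x=1: Σ m·C(7,m) = 7·2^6 = 448.

448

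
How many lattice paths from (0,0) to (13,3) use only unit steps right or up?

Each path is a sequence of 16 steps with 13 rights: C(16,13) = 560.

560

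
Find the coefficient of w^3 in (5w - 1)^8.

-7000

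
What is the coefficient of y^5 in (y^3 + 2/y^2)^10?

General term: C(10,j)·(y^3)^j·(2/y^2)^(10-j), with y-exponent 3j − 2(10−j) = 5j − 20.
Set 5j − 20 = 5: j = 5.
C(10,5) = 252; 1^5 = 1; 2^5 = 32.
Coefficient = 252 · 1 · 32 = 8064.

8064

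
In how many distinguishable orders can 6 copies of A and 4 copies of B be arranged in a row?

210

Choose positions for the A's: C(10,6) = 210.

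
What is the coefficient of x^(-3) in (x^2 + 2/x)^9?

4608

General term: C(9,j)·(x^2)^j·(2/x)^(9-j), with x-exponent 2j − 1(9−j) = 3j − 9.
Set 3j − 9 = -3: j = 2.
C(9,2) = 36; 1^2 = 1; 2^7 = 128.
Coefficient = 36 · 1 · 128 = 4608.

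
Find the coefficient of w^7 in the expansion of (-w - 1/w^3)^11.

General term: C(11,j)·(-w)^j·(-1/w^3)^(11-j), with w-exponent 1j − 3(11−j) = 4j − 33.
Set 4j − 33 = 7: j = 10.
C(11,10) = 11; (-1)^10 = 1; (-1)^1 = -1.
Coefficient = 11 · 1 · (-1) = -11.

-11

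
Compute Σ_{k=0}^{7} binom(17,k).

41226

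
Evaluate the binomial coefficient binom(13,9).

715

C(13,9) = C(13,4) by symmetry.
C(13,4) = (13·12·11·10) / 4! = 17160 / 24 = 715.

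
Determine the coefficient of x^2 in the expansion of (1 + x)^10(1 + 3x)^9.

Coefficient of x^2 = Σ_{j} C(10,j)·1^j·C(9,2-j)·3^(2-j) for j from 0 to 2.
= 324 + 270 + 45 = 639.

639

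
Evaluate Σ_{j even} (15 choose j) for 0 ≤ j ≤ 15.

Even-j terms of row 15 sum to 2^14 = 16384.

16384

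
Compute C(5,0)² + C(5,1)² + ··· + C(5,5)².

252

Σ C(5,j)² is the coefficient of x^5 in (1+x)^5(1+x)^5 = (1+x)^10, i.e. C(10,5) = 252.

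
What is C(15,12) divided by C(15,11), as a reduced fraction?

C(n,k+1)/C(n,k) = (n−k)/(k+1) = (15−11)/(11+1) = 4/12 = 1/3.

1/3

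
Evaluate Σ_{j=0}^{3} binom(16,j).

697

1 + 16 + 120 + 560 = 697.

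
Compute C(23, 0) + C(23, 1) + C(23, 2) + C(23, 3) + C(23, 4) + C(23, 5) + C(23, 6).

145499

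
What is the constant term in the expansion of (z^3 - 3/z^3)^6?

-540

General term: C(6,j)·(z^3)^j·(-3/z^3)^(6-j), with z-exponent 3j − 3(6−j) = 6j − 18.
Set 6j − 18 = 0: j = 3.
C(6,3) = 20; 1^3 = 1; (-3)^3 = -27.
Coefficient = 20 · 1 · (-27) = -540.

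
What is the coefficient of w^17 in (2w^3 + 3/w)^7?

1344

General term: C(7,j)·(2w^3)^j·(3/w)^(7-j), with w-exponent 3j − 1(7−j) = 4j − 7.
Set 4j − 7 = 17: j = 6.
C(7,6) = 7; 2^6 = 64; 3^1 = 3.
Coefficient = 7 · 64 · 3 = 1344.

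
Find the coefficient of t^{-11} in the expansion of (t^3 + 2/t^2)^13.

292864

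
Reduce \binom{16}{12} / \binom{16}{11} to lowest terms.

C(n,k+1)/C(n,k) = (n−k)/(k+1) = (16−11)/(11+1) = 5/12.

5/12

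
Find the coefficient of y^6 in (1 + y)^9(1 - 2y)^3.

Coefficient of y^6 = Σ_{j} C(9,j)·1^j·C(3,6-j)·(-2)^(6-j) for j from 3 to 6.
= (-672) + 1512 + (-756) + 84 = 168.

168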